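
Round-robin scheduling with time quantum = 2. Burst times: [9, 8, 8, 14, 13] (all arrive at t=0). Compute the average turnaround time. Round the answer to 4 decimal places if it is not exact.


Time quantum = 2
Execution trace:
  J1 runs 2 units, time = 2
  J2 runs 2 units, time = 4
  J3 runs 2 units, time = 6
  J4 runs 2 units, time = 8
  J5 runs 2 units, time = 10
  J1 runs 2 units, time = 12
  J2 runs 2 units, time = 14
  J3 runs 2 units, time = 16
  J4 runs 2 units, time = 18
  J5 runs 2 units, time = 20
  J1 runs 2 units, time = 22
  J2 runs 2 units, time = 24
  J3 runs 2 units, time = 26
  J4 runs 2 units, time = 28
  J5 runs 2 units, time = 30
  J1 runs 2 units, time = 32
  J2 runs 2 units, time = 34
  J3 runs 2 units, time = 36
  J4 runs 2 units, time = 38
  J5 runs 2 units, time = 40
  J1 runs 1 units, time = 41
  J4 runs 2 units, time = 43
  J5 runs 2 units, time = 45
  J4 runs 2 units, time = 47
  J5 runs 2 units, time = 49
  J4 runs 2 units, time = 51
  J5 runs 1 units, time = 52
Finish times: [41, 34, 36, 51, 52]
Average turnaround = 214/5 = 42.8

42.8


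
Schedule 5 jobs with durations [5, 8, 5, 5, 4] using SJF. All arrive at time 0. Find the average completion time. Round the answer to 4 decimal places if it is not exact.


SJF order (ascending): [4, 5, 5, 5, 8]
Completion times:
  Job 1: burst=4, C=4
  Job 2: burst=5, C=9
  Job 3: burst=5, C=14
  Job 4: burst=5, C=19
  Job 5: burst=8, C=27
Average completion = 73/5 = 14.6

14.6


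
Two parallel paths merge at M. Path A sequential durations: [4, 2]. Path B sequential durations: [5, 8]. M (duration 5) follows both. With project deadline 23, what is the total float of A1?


Forward pass: ES(A1) = sum of predecessors on chain A = 0
EF = ES + duration = 0 + 4 = 4
Backward pass: LF(M) = deadline = 23; LS(M) = 23 - 5 = 18
LF(A1) = LS(M) - sum(successors on chain A) = 18 - 2 = 16
LS = LF - duration = 16 - 4 = 12
Total float = LS - ES = 12 - 0 = 12

12


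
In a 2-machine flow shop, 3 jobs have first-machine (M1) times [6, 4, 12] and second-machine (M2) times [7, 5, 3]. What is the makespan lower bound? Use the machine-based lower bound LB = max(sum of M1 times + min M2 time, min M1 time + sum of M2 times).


LB1 = sum(M1 times) + min(M2 times) = 22 + 3 = 25
LB2 = min(M1 times) + sum(M2 times) = 4 + 15 = 19
Lower bound = max(LB1, LB2) = max(25, 19) = 25

25


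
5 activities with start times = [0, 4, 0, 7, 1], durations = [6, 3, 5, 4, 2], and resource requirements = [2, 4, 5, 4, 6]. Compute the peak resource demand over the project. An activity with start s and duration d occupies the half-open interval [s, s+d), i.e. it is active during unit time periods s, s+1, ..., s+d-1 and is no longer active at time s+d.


Each activity i is active on [start_i, start_i + duration_i).
Compute total resource usage per time slot:
  t=0: active resources = [2, 5], total = 7
  t=1: active resources = [2, 5, 6], total = 13
  t=2: active resources = [2, 5, 6], total = 13
  t=3: active resources = [2, 5], total = 7
  t=4: active resources = [2, 4, 5], total = 11
  t=5: active resources = [2, 4], total = 6
  t=6: active resources = [4], total = 4
  t=7: active resources = [4], total = 4
  t=8: active resources = [4], total = 4
  t=9: active resources = [4], total = 4
  t=10: active resources = [4], total = 4
Peak resource demand = 13

13


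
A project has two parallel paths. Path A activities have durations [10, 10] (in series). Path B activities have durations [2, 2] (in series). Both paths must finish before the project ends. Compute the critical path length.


Path A total = 10 + 10 = 20
Path B total = 2 + 2 = 4
Critical path = longest path = max(20, 4) = 20

20


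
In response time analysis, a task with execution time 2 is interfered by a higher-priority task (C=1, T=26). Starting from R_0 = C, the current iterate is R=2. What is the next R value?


R_next = C + ceil(R_prev / T_hp) * C_hp
ceil(2 / 26) = ceil(0.0769) = 1
Interference = 1 * 1 = 1
R_next = 2 + 1 = 3

3


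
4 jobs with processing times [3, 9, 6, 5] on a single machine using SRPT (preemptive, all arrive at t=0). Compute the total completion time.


Since all jobs arrive at t=0, SRPT equals SPT ordering.
SPT order: [3, 5, 6, 9]
Completion times:
  Job 1: p=3, C=3
  Job 2: p=5, C=8
  Job 3: p=6, C=14
  Job 4: p=9, C=23
Total completion time = 3 + 8 + 14 + 23 = 48

48


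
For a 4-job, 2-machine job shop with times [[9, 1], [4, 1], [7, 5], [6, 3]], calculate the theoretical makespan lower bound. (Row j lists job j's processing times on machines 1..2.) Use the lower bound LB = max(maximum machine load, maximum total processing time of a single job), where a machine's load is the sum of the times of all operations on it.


Machine loads:
  Machine 1: 9 + 4 + 7 + 6 = 26
  Machine 2: 1 + 1 + 5 + 3 = 10
Max machine load = 26
Job totals:
  Job 1: 10
  Job 2: 5
  Job 3: 12
  Job 4: 9
Max job total = 12
Lower bound = max(26, 12) = 26

26


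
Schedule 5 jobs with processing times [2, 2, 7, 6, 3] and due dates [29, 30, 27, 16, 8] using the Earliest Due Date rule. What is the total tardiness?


Sort by due date (EDD order): [(3, 8), (6, 16), (7, 27), (2, 29), (2, 30)]
Compute completion times and tardiness:
  Job 1: p=3, d=8, C=3, tardiness=max(0,3-8)=0
  Job 2: p=6, d=16, C=9, tardiness=max(0,9-16)=0
  Job 3: p=7, d=27, C=16, tardiness=max(0,16-27)=0
  Job 4: p=2, d=29, C=18, tardiness=max(0,18-29)=0
  Job 5: p=2, d=30, C=20, tardiness=max(0,20-30)=0
Total tardiness = 0

0


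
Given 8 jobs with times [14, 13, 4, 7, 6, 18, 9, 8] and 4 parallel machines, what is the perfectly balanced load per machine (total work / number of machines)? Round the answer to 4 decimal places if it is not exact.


Total processing time = 14 + 13 + 4 + 7 + 6 + 18 + 9 + 8 = 79
Number of machines = 4
Ideal balanced load = 79 / 4 = 19.75

19.75


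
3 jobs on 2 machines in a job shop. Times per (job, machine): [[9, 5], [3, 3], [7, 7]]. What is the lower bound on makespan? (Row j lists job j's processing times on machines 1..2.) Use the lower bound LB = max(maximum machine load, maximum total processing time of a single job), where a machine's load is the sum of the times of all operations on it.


Machine loads:
  Machine 1: 9 + 3 + 7 = 19
  Machine 2: 5 + 3 + 7 = 15
Max machine load = 19
Job totals:
  Job 1: 14
  Job 2: 6
  Job 3: 14
Max job total = 14
Lower bound = max(19, 14) = 19

19


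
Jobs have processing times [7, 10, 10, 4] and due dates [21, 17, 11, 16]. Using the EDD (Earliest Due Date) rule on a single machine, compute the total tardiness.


Sort by due date (EDD order): [(10, 11), (4, 16), (10, 17), (7, 21)]
Compute completion times and tardiness:
  Job 1: p=10, d=11, C=10, tardiness=max(0,10-11)=0
  Job 2: p=4, d=16, C=14, tardiness=max(0,14-16)=0
  Job 3: p=10, d=17, C=24, tardiness=max(0,24-17)=7
  Job 4: p=7, d=21, C=31, tardiness=max(0,31-21)=10
Total tardiness = 17

17


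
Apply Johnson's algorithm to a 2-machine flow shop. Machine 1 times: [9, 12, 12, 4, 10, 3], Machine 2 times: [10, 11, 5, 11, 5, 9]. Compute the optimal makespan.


Apply Johnson's rule:
  Group 1 (a <= b): [(6, 3, 9), (4, 4, 11), (1, 9, 10)]
  Group 2 (a > b): [(2, 12, 11), (3, 12, 5), (5, 10, 5)]
Optimal job order: [6, 4, 1, 2, 3, 5]
Schedule:
  Job 6: M1 done at 3, M2 done at 12
  Job 4: M1 done at 7, M2 done at 23
  Job 1: M1 done at 16, M2 done at 33
  Job 2: M1 done at 28, M2 done at 44
  Job 3: M1 done at 40, M2 done at 49
  Job 5: M1 done at 50, M2 done at 55
Makespan = 55

55


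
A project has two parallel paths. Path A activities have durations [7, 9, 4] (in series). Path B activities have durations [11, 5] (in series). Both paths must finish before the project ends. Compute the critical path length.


Path A total = 7 + 9 + 4 = 20
Path B total = 11 + 5 = 16
Critical path = longest path = max(20, 16) = 20

20


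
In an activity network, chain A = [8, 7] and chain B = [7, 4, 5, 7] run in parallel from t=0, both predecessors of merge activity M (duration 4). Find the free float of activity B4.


ES(B4) = sum of predecessors on chain B = 16
EF(B4) = ES + duration = 16 + 7 = 23
Successor of B4 is M. ES(M) = max(sum(A), sum(B)) = max(15, 23) = 23
Free float = ES(successor) - EF(current) = 23 - 23 = 0

0


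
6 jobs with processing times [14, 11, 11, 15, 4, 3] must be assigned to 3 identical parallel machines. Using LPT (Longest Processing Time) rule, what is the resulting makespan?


Sort jobs in decreasing order (LPT): [15, 14, 11, 11, 4, 3]
Assign each job to the least loaded machine:
  Machine 1: jobs [15, 3], load = 18
  Machine 2: jobs [14, 4], load = 18
  Machine 3: jobs [11, 11], load = 22
Makespan = max load = 22

22


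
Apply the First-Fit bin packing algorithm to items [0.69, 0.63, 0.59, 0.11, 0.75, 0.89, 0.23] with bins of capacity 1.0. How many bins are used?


Place items sequentially using First-Fit:
  Item 0.69 -> new Bin 1
  Item 0.63 -> new Bin 2
  Item 0.59 -> new Bin 3
  Item 0.11 -> Bin 1 (now 0.8)
  Item 0.75 -> new Bin 4
  Item 0.89 -> new Bin 5
  Item 0.23 -> Bin 2 (now 0.86)
Total bins used = 5

5


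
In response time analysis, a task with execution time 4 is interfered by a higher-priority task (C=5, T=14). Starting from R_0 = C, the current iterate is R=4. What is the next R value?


R_next = C + ceil(R_prev / T_hp) * C_hp
ceil(4 / 14) = ceil(0.2857) = 1
Interference = 1 * 5 = 5
R_next = 4 + 5 = 9

9


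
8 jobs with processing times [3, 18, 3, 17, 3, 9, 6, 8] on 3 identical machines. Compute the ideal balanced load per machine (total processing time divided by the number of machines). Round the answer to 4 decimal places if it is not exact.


Total processing time = 3 + 18 + 3 + 17 + 3 + 9 + 6 + 8 = 67
Number of machines = 3
Ideal balanced load = 67 / 3 = 22.3333

22.3333


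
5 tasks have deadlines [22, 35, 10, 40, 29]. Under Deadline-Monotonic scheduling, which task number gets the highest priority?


Sort tasks by relative deadline (ascending):
  Task 3: deadline = 10
  Task 1: deadline = 22
  Task 5: deadline = 29
  Task 2: deadline = 35
  Task 4: deadline = 40
Priority order (highest first): [3, 1, 5, 2, 4]
Highest priority task = 3

3


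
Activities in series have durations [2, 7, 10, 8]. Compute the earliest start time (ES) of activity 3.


Activity 3 starts after activities 1 through 2 complete.
Predecessor durations: [2, 7]
ES = 2 + 7 = 9

9


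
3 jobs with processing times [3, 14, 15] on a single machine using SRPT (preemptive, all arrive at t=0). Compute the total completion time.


Since all jobs arrive at t=0, SRPT equals SPT ordering.
SPT order: [3, 14, 15]
Completion times:
  Job 1: p=3, C=3
  Job 2: p=14, C=17
  Job 3: p=15, C=32
Total completion time = 3 + 17 + 32 = 52

52


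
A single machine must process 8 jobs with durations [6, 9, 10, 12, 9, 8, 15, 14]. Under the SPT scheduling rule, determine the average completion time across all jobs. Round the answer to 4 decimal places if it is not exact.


Sort jobs by processing time (SPT order): [6, 8, 9, 9, 10, 12, 14, 15]
Compute completion times sequentially:
  Job 1: processing = 6, completes at 6
  Job 2: processing = 8, completes at 14
  Job 3: processing = 9, completes at 23
  Job 4: processing = 9, completes at 32
  Job 5: processing = 10, completes at 42
  Job 6: processing = 12, completes at 54
  Job 7: processing = 14, completes at 68
  Job 8: processing = 15, completes at 83
Sum of completion times = 322
Average completion time = 322/8 = 40.25

40.25


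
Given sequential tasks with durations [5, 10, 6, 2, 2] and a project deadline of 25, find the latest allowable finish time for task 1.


LF(activity 1) = deadline - sum of successor durations
Successors: activities 2 through 5 with durations [10, 6, 2, 2]
Sum of successor durations = 20
LF = 25 - 20 = 5

5


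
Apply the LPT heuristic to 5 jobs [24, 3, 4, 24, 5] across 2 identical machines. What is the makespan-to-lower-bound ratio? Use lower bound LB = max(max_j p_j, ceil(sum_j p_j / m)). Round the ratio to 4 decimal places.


LPT order: [24, 24, 5, 4, 3]
Machine loads after assignment: [29, 31]
LPT makespan = 31
Lower bound = max(max_job, ceil(total/2)) = max(24, 30) = 30
Ratio = 31 / 30 = 1.0333

1.0333


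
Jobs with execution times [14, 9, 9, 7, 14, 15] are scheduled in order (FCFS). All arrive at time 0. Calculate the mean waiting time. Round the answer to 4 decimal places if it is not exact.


FCFS order (as given): [14, 9, 9, 7, 14, 15]
Waiting times:
  Job 1: wait = 0
  Job 2: wait = 14
  Job 3: wait = 23
  Job 4: wait = 32
  Job 5: wait = 39
  Job 6: wait = 53
Sum of waiting times = 161
Average waiting time = 161/6 = 26.8333

26.8333


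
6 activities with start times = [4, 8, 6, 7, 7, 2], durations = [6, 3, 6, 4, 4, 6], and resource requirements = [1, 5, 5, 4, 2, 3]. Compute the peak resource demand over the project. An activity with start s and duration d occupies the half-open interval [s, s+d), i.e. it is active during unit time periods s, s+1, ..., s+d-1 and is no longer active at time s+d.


Each activity i is active on [start_i, start_i + duration_i).
Compute total resource usage per time slot:
  t=0: active resources = [], total = 0
  t=1: active resources = [], total = 0
  t=2: active resources = [3], total = 3
  t=3: active resources = [3], total = 3
  t=4: active resources = [1, 3], total = 4
  t=5: active resources = [1, 3], total = 4
  t=6: active resources = [1, 5, 3], total = 9
  t=7: active resources = [1, 5, 4, 2, 3], total = 15
  t=8: active resources = [1, 5, 5, 4, 2], total = 17
  t=9: active resources = [1, 5, 5, 4, 2], total = 17
  t=10: active resources = [5, 5, 4, 2], total = 16
  t=11: active resources = [5], total = 5
Peak resource demand = 17

17


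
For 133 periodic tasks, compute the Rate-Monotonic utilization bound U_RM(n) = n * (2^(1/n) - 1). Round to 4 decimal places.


Compute 2^(1/133) = 1.0052252371
Subtract 1: 1.0052252371 - 1 = 0.0052252371
Multiply by n: 133 * 0.0052252371 = 0.6949565343
Round to 4 dp: 0.6950

0.6950


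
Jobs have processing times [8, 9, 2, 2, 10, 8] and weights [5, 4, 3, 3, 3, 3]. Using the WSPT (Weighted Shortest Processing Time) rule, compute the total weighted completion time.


Compute p/w ratios and sort ascending (WSPT): [(2, 3), (2, 3), (8, 5), (9, 4), (8, 3), (10, 3)]
Compute weighted completion times:
  Job (p=2,w=3): C=2, w*C=3*2=6
  Job (p=2,w=3): C=4, w*C=3*4=12
  Job (p=8,w=5): C=12, w*C=5*12=60
  Job (p=9,w=4): C=21, w*C=4*21=84
  Job (p=8,w=3): C=29, w*C=3*29=87
  Job (p=10,w=3): C=39, w*C=3*39=117
Total weighted completion time = 366

366


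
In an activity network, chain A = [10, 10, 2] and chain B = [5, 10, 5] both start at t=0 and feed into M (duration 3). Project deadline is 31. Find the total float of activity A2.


Forward pass: ES(A2) = sum of predecessors on chain A = 10
EF = ES + duration = 10 + 10 = 20
Backward pass: LF(M) = deadline = 31; LS(M) = 31 - 3 = 28
LF(A2) = LS(M) - sum(successors on chain A) = 28 - 2 = 26
LS = LF - duration = 26 - 10 = 16
Total float = LS - ES = 16 - 10 = 6

6


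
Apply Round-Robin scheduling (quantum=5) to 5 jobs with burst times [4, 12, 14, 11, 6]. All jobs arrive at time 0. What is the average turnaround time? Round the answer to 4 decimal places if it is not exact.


Time quantum = 5
Execution trace:
  J1 runs 4 units, time = 4
  J2 runs 5 units, time = 9
  J3 runs 5 units, time = 14
  J4 runs 5 units, time = 19
  J5 runs 5 units, time = 24
  J2 runs 5 units, time = 29
  J3 runs 5 units, time = 34
  J4 runs 5 units, time = 39
  J5 runs 1 units, time = 40
  J2 runs 2 units, time = 42
  J3 runs 4 units, time = 46
  J4 runs 1 units, time = 47
Finish times: [4, 42, 46, 47, 40]
Average turnaround = 179/5 = 35.8

35.8


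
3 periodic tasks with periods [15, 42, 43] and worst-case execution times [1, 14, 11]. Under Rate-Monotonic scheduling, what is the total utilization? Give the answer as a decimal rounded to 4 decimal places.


Compute individual utilizations (exact fractions):
  Task 1: C/T = 1/15 (approx. 0.0667)
  Task 2: C/T = 14/42 = 1/3 (approx. 0.3333)
  Task 3: C/T = 11/43 (approx. 0.2558)
Total utilization U = 1/15 + 1/3 + 11/43 = 141/215
Rounded to 4 decimal places: U = 0.6558
RM (Liu & Layland) bound for 3 tasks = 0.779763; compare with U = 141/215 (approx. 0.655814)
U <= bound, so schedulable by RM sufficient condition.

0.6558


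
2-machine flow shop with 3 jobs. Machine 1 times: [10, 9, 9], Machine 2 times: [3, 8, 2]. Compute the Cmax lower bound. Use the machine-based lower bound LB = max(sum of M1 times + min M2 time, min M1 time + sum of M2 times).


LB1 = sum(M1 times) + min(M2 times) = 28 + 2 = 30
LB2 = min(M1 times) + sum(M2 times) = 9 + 13 = 22
Lower bound = max(LB1, LB2) = max(30, 22) = 30

30


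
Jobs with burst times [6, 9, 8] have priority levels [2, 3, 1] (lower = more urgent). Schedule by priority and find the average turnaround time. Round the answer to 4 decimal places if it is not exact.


Sort by priority (ascending = highest first):
Order: [(1, 8), (2, 6), (3, 9)]
Completion times:
  Priority 1, burst=8, C=8
  Priority 2, burst=6, C=14
  Priority 3, burst=9, C=23
Average turnaround = 45/3 = 15.0

15.0


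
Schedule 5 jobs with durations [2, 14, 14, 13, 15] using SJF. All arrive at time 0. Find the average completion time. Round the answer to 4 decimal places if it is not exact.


SJF order (ascending): [2, 13, 14, 14, 15]
Completion times:
  Job 1: burst=2, C=2
  Job 2: burst=13, C=15
  Job 3: burst=14, C=29
  Job 4: burst=14, C=43
  Job 5: burst=15, C=58
Average completion = 147/5 = 29.4

29.4


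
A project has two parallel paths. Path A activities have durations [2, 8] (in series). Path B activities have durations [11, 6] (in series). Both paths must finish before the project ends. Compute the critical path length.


Path A total = 2 + 8 = 10
Path B total = 11 + 6 = 17
Critical path = longest path = max(10, 17) = 17

17


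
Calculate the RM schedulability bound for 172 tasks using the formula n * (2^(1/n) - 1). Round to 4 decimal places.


Compute 2^(1/172) = 1.0040380565
Subtract 1: 1.0040380565 - 1 = 0.0040380565
Multiply by n: 172 * 0.0040380565 = 0.6945457180
Round to 4 dp: 0.6945

0.6945


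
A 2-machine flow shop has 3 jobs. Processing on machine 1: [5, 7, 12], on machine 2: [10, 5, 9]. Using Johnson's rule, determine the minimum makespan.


Apply Johnson's rule:
  Group 1 (a <= b): [(1, 5, 10)]
  Group 2 (a > b): [(3, 12, 9), (2, 7, 5)]
Optimal job order: [1, 3, 2]
Schedule:
  Job 1: M1 done at 5, M2 done at 15
  Job 3: M1 done at 17, M2 done at 26
  Job 2: M1 done at 24, M2 done at 31
Makespan = 31

31


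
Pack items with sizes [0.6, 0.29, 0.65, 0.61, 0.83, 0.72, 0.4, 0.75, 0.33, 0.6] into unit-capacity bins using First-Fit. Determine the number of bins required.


Place items sequentially using First-Fit:
  Item 0.6 -> new Bin 1
  Item 0.29 -> Bin 1 (now 0.89)
  Item 0.65 -> new Bin 2
  Item 0.61 -> new Bin 3
  Item 0.83 -> new Bin 4
  Item 0.72 -> new Bin 5
  Item 0.4 -> new Bin 6
  Item 0.75 -> new Bin 7
  Item 0.33 -> Bin 2 (now 0.98)
  Item 0.6 -> Bin 6 (now 1.0)
Total bins used = 7

7


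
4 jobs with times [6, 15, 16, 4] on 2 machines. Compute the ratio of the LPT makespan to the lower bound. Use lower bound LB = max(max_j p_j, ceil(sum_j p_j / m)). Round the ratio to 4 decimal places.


LPT order: [16, 15, 6, 4]
Machine loads after assignment: [20, 21]
LPT makespan = 21
Lower bound = max(max_job, ceil(total/2)) = max(16, 21) = 21
Ratio = 21 / 21 = 1.0

1.0


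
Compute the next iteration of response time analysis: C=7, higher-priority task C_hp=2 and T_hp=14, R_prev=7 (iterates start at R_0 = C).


R_next = C + ceil(R_prev / T_hp) * C_hp
ceil(7 / 14) = ceil(0.5) = 1
Interference = 1 * 2 = 2
R_next = 7 + 2 = 9

9


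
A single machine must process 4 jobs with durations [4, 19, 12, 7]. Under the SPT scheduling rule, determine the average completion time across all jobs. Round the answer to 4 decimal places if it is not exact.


Sort jobs by processing time (SPT order): [4, 7, 12, 19]
Compute completion times sequentially:
  Job 1: processing = 4, completes at 4
  Job 2: processing = 7, completes at 11
  Job 3: processing = 12, completes at 23
  Job 4: processing = 19, completes at 42
Sum of completion times = 80
Average completion time = 80/4 = 20.0

20.0


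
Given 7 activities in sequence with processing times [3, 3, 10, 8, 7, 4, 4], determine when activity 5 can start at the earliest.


Activity 5 starts after activities 1 through 4 complete.
Predecessor durations: [3, 3, 10, 8]
ES = 3 + 3 + 10 + 8 = 24

24


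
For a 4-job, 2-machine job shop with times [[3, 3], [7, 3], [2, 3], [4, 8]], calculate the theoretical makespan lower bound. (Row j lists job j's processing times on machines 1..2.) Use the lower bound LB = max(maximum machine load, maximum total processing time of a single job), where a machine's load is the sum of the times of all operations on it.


Machine loads:
  Machine 1: 3 + 7 + 2 + 4 = 16
  Machine 2: 3 + 3 + 3 + 8 = 17
Max machine load = 17
Job totals:
  Job 1: 6
  Job 2: 10
  Job 3: 5
  Job 4: 12
Max job total = 12
Lower bound = max(17, 12) = 17

17


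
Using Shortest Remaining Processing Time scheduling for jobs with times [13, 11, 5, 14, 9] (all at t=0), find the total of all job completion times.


Since all jobs arrive at t=0, SRPT equals SPT ordering.
SPT order: [5, 9, 11, 13, 14]
Completion times:
  Job 1: p=5, C=5
  Job 2: p=9, C=14
  Job 3: p=11, C=25
  Job 4: p=13, C=38
  Job 5: p=14, C=52
Total completion time = 5 + 14 + 25 + 38 + 52 = 134

134


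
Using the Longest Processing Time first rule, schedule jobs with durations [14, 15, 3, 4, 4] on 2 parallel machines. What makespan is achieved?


Sort jobs in decreasing order (LPT): [15, 14, 4, 4, 3]
Assign each job to the least loaded machine:
  Machine 1: jobs [15, 4], load = 19
  Machine 2: jobs [14, 4, 3], load = 21
Makespan = max load = 21

21


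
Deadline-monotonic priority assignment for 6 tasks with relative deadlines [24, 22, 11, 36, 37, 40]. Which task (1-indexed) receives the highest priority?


Sort tasks by relative deadline (ascending):
  Task 3: deadline = 11
  Task 2: deadline = 22
  Task 1: deadline = 24
  Task 4: deadline = 36
  Task 5: deadline = 37
  Task 6: deadline = 40
Priority order (highest first): [3, 2, 1, 4, 5, 6]
Highest priority task = 3

3


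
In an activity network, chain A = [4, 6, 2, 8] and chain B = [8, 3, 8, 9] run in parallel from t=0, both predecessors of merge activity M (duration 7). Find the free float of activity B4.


ES(B4) = sum of predecessors on chain B = 19
EF(B4) = ES + duration = 19 + 9 = 28
Successor of B4 is M. ES(M) = max(sum(A), sum(B)) = max(20, 28) = 28
Free float = ES(successor) - EF(current) = 28 - 28 = 0

0


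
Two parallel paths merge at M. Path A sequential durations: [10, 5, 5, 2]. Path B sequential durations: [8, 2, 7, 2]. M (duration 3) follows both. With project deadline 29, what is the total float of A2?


Forward pass: ES(A2) = sum of predecessors on chain A = 10
EF = ES + duration = 10 + 5 = 15
Backward pass: LF(M) = deadline = 29; LS(M) = 29 - 3 = 26
LF(A2) = LS(M) - sum(successors on chain A) = 26 - 7 = 19
LS = LF - duration = 19 - 5 = 14
Total float = LS - ES = 14 - 10 = 4

4


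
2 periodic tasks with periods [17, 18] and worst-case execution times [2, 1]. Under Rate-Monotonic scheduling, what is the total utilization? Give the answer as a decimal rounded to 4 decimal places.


Compute individual utilizations (exact fractions):
  Task 1: C/T = 2/17 (approx. 0.1176)
  Task 2: C/T = 1/18 (approx. 0.0556)
Total utilization U = 2/17 + 1/18 = 53/306
Rounded to 4 decimal places: U = 0.1732
RM (Liu & Layland) bound for 2 tasks = 0.828427; compare with U = 53/306 (approx. 0.173203)
U <= bound, so schedulable by RM sufficient condition.

0.1732


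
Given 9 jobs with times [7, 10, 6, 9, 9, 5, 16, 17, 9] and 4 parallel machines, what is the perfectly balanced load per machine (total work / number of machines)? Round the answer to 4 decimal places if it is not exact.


Total processing time = 7 + 10 + 6 + 9 + 9 + 5 + 16 + 17 + 9 = 88
Number of machines = 4
Ideal balanced load = 88 / 4 = 22.0

22.0


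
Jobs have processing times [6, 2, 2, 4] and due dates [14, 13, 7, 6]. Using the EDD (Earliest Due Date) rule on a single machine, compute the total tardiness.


Sort by due date (EDD order): [(4, 6), (2, 7), (2, 13), (6, 14)]
Compute completion times and tardiness:
  Job 1: p=4, d=6, C=4, tardiness=max(0,4-6)=0
  Job 2: p=2, d=7, C=6, tardiness=max(0,6-7)=0
  Job 3: p=2, d=13, C=8, tardiness=max(0,8-13)=0
  Job 4: p=6, d=14, C=14, tardiness=max(0,14-14)=0
Total tardiness = 0

0


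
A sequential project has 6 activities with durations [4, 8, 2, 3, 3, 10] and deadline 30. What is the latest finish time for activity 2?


LF(activity 2) = deadline - sum of successor durations
Successors: activities 3 through 6 with durations [2, 3, 3, 10]
Sum of successor durations = 18
LF = 30 - 18 = 12

12


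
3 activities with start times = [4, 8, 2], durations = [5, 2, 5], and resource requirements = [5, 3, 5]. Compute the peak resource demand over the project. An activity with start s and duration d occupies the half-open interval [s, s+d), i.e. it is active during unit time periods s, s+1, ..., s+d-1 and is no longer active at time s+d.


Each activity i is active on [start_i, start_i + duration_i).
Compute total resource usage per time slot:
  t=0: active resources = [], total = 0
  t=1: active resources = [], total = 0
  t=2: active resources = [5], total = 5
  t=3: active resources = [5], total = 5
  t=4: active resources = [5, 5], total = 10
  t=5: active resources = [5, 5], total = 10
  t=6: active resources = [5, 5], total = 10
  t=7: active resources = [5], total = 5
  t=8: active resources = [5, 3], total = 8
  t=9: active resources = [3], total = 3
Peak resource demand = 10

10


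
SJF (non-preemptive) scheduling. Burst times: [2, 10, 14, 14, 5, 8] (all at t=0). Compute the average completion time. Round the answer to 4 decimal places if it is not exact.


SJF order (ascending): [2, 5, 8, 10, 14, 14]
Completion times:
  Job 1: burst=2, C=2
  Job 2: burst=5, C=7
  Job 3: burst=8, C=15
  Job 4: burst=10, C=25
  Job 5: burst=14, C=39
  Job 6: burst=14, C=53
Average completion = 141/6 = 23.5

23.5


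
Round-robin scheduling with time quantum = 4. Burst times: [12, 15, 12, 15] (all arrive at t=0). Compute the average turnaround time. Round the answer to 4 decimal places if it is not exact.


Time quantum = 4
Execution trace:
  J1 runs 4 units, time = 4
  J2 runs 4 units, time = 8
  J3 runs 4 units, time = 12
  J4 runs 4 units, time = 16
  J1 runs 4 units, time = 20
  J2 runs 4 units, time = 24
  J3 runs 4 units, time = 28
  J4 runs 4 units, time = 32
  J1 runs 4 units, time = 36
  J2 runs 4 units, time = 40
  J3 runs 4 units, time = 44
  J4 runs 4 units, time = 48
  J2 runs 3 units, time = 51
  J4 runs 3 units, time = 54
Finish times: [36, 51, 44, 54]
Average turnaround = 185/4 = 46.25

46.25


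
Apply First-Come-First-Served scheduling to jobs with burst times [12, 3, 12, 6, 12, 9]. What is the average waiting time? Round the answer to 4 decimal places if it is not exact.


FCFS order (as given): [12, 3, 12, 6, 12, 9]
Waiting times:
  Job 1: wait = 0
  Job 2: wait = 12
  Job 3: wait = 15
  Job 4: wait = 27
  Job 5: wait = 33
  Job 6: wait = 45
Sum of waiting times = 132
Average waiting time = 132/6 = 22.0

22.0


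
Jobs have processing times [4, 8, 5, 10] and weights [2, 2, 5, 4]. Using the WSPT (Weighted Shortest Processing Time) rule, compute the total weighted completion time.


Compute p/w ratios and sort ascending (WSPT): [(5, 5), (4, 2), (10, 4), (8, 2)]
Compute weighted completion times:
  Job (p=5,w=5): C=5, w*C=5*5=25
  Job (p=4,w=2): C=9, w*C=2*9=18
  Job (p=10,w=4): C=19, w*C=4*19=76
  Job (p=8,w=2): C=27, w*C=2*27=54
Total weighted completion time = 173

173


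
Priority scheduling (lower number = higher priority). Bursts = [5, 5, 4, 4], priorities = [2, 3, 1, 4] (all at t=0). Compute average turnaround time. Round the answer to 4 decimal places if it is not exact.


Sort by priority (ascending = highest first):
Order: [(1, 4), (2, 5), (3, 5), (4, 4)]
Completion times:
  Priority 1, burst=4, C=4
  Priority 2, burst=5, C=9
  Priority 3, burst=5, C=14
  Priority 4, burst=4, C=18
Average turnaround = 45/4 = 11.25

11.25


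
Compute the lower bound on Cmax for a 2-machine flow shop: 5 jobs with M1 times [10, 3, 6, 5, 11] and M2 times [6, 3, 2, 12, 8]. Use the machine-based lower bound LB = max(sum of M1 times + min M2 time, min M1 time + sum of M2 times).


LB1 = sum(M1 times) + min(M2 times) = 35 + 2 = 37
LB2 = min(M1 times) + sum(M2 times) = 3 + 31 = 34
Lower bound = max(LB1, LB2) = max(37, 34) = 37

37


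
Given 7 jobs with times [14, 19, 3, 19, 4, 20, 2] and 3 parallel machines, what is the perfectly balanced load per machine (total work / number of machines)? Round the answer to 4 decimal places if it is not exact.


Total processing time = 14 + 19 + 3 + 19 + 4 + 20 + 2 = 81
Number of machines = 3
Ideal balanced load = 81 / 3 = 27.0

27.0


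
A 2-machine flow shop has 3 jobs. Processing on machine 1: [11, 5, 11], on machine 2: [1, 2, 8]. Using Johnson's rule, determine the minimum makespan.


Apply Johnson's rule:
  Group 1 (a <= b): []
  Group 2 (a > b): [(3, 11, 8), (2, 5, 2), (1, 11, 1)]
Optimal job order: [3, 2, 1]
Schedule:
  Job 3: M1 done at 11, M2 done at 19
  Job 2: M1 done at 16, M2 done at 21
  Job 1: M1 done at 27, M2 done at 28
Makespan = 28

28


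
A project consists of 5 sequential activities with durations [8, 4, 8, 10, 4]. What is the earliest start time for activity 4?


Activity 4 starts after activities 1 through 3 complete.
Predecessor durations: [8, 4, 8]
ES = 8 + 4 + 8 = 20

20


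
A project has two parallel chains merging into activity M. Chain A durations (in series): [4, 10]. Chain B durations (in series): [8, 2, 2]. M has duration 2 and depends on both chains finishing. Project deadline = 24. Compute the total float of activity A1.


Forward pass: ES(A1) = sum of predecessors on chain A = 0
EF = ES + duration = 0 + 4 = 4
Backward pass: LF(M) = deadline = 24; LS(M) = 24 - 2 = 22
LF(A1) = LS(M) - sum(successors on chain A) = 22 - 10 = 12
LS = LF - duration = 12 - 4 = 8
Total float = LS - ES = 8 - 0 = 8

8


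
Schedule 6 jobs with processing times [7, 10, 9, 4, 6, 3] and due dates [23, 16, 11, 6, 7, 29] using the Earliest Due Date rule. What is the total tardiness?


Sort by due date (EDD order): [(4, 6), (6, 7), (9, 11), (10, 16), (7, 23), (3, 29)]
Compute completion times and tardiness:
  Job 1: p=4, d=6, C=4, tardiness=max(0,4-6)=0
  Job 2: p=6, d=7, C=10, tardiness=max(0,10-7)=3
  Job 3: p=9, d=11, C=19, tardiness=max(0,19-11)=8
  Job 4: p=10, d=16, C=29, tardiness=max(0,29-16)=13
  Job 5: p=7, d=23, C=36, tardiness=max(0,36-23)=13
  Job 6: p=3, d=29, C=39, tardiness=max(0,39-29)=10
Total tardiness = 47

47


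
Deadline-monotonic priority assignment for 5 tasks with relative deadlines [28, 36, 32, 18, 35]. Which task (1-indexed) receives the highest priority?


Sort tasks by relative deadline (ascending):
  Task 4: deadline = 18
  Task 1: deadline = 28
  Task 3: deadline = 32
  Task 5: deadline = 35
  Task 2: deadline = 36
Priority order (highest first): [4, 1, 3, 5, 2]
Highest priority task = 4

4


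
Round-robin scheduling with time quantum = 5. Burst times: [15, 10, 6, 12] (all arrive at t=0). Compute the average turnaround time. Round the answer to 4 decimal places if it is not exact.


Time quantum = 5
Execution trace:
  J1 runs 5 units, time = 5
  J2 runs 5 units, time = 10
  J3 runs 5 units, time = 15
  J4 runs 5 units, time = 20
  J1 runs 5 units, time = 25
  J2 runs 5 units, time = 30
  J3 runs 1 units, time = 31
  J4 runs 5 units, time = 36
  J1 runs 5 units, time = 41
  J4 runs 2 units, time = 43
Finish times: [41, 30, 31, 43]
Average turnaround = 145/4 = 36.25

36.25


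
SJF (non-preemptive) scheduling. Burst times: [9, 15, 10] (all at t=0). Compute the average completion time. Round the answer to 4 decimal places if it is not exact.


SJF order (ascending): [9, 10, 15]
Completion times:
  Job 1: burst=9, C=9
  Job 2: burst=10, C=19
  Job 3: burst=15, C=34
Average completion = 62/3 = 20.6667

20.6667


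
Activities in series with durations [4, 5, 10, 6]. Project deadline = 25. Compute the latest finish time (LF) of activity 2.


LF(activity 2) = deadline - sum of successor durations
Successors: activities 3 through 4 with durations [10, 6]
Sum of successor durations = 16
LF = 25 - 16 = 9

9


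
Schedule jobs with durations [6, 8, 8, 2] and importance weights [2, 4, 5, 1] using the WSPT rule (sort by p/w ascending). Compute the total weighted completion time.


Compute p/w ratios and sort ascending (WSPT): [(8, 5), (8, 4), (2, 1), (6, 2)]
Compute weighted completion times:
  Job (p=8,w=5): C=8, w*C=5*8=40
  Job (p=8,w=4): C=16, w*C=4*16=64
  Job (p=2,w=1): C=18, w*C=1*18=18
  Job (p=6,w=2): C=24, w*C=2*24=48
Total weighted completion time = 170

170


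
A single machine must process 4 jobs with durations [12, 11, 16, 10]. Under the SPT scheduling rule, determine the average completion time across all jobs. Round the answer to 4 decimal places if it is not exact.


Sort jobs by processing time (SPT order): [10, 11, 12, 16]
Compute completion times sequentially:
  Job 1: processing = 10, completes at 10
  Job 2: processing = 11, completes at 21
  Job 3: processing = 12, completes at 33
  Job 4: processing = 16, completes at 49
Sum of completion times = 113
Average completion time = 113/4 = 28.25

28.25


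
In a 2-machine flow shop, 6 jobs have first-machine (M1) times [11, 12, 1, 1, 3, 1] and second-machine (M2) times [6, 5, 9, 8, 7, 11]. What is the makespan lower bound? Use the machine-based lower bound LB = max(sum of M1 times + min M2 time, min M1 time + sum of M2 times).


LB1 = sum(M1 times) + min(M2 times) = 29 + 5 = 34
LB2 = min(M1 times) + sum(M2 times) = 1 + 46 = 47
Lower bound = max(LB1, LB2) = max(34, 47) = 47

47


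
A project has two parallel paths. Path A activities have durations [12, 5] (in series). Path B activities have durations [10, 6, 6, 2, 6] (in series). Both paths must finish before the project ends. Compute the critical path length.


Path A total = 12 + 5 = 17
Path B total = 10 + 6 + 6 + 2 + 6 = 30
Critical path = longest path = max(17, 30) = 30

30


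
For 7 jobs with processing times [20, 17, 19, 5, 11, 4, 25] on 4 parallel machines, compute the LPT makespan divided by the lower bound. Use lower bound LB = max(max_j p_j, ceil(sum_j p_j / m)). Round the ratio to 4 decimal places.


LPT order: [25, 20, 19, 17, 11, 5, 4]
Machine loads after assignment: [25, 24, 24, 28]
LPT makespan = 28
Lower bound = max(max_job, ceil(total/4)) = max(25, 26) = 26
Ratio = 28 / 26 = 1.0769

1.0769


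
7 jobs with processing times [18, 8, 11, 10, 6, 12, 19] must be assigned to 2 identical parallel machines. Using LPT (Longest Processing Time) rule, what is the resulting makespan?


Sort jobs in decreasing order (LPT): [19, 18, 12, 11, 10, 8, 6]
Assign each job to the least loaded machine:
  Machine 1: jobs [19, 11, 10], load = 40
  Machine 2: jobs [18, 12, 8, 6], load = 44
Makespan = max load = 44

44


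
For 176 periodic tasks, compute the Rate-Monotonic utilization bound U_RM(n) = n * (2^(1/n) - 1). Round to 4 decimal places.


Compute 2^(1/176) = 1.0039461017
Subtract 1: 1.0039461017 - 1 = 0.0039461017
Multiply by n: 176 * 0.0039461017 = 0.6945138992
Round to 4 dp: 0.6945

0.6945


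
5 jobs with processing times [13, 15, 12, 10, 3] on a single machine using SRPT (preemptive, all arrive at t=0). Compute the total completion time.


Since all jobs arrive at t=0, SRPT equals SPT ordering.
SPT order: [3, 10, 12, 13, 15]
Completion times:
  Job 1: p=3, C=3
  Job 2: p=10, C=13
  Job 3: p=12, C=25
  Job 4: p=13, C=38
  Job 5: p=15, C=53
Total completion time = 3 + 13 + 25 + 38 + 53 = 132

132


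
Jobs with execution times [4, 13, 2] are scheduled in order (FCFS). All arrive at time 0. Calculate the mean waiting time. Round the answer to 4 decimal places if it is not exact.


FCFS order (as given): [4, 13, 2]
Waiting times:
  Job 1: wait = 0
  Job 2: wait = 4
  Job 3: wait = 17
Sum of waiting times = 21
Average waiting time = 21/3 = 7.0

7.0


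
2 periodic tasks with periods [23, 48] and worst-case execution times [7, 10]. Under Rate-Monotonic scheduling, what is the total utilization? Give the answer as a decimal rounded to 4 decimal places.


Compute individual utilizations (exact fractions):
  Task 1: C/T = 7/23 (approx. 0.3043)
  Task 2: C/T = 10/48 = 5/24 (approx. 0.2083)
Total utilization U = 7/23 + 5/24 = 283/552
Rounded to 4 decimal places: U = 0.5127
RM (Liu & Layland) bound for 2 tasks = 0.828427; compare with U = 283/552 (approx. 0.512681)
U <= bound, so schedulable by RM sufficient condition.

0.5127


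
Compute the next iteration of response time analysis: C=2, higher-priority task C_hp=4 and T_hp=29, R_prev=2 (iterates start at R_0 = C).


R_next = C + ceil(R_prev / T_hp) * C_hp
ceil(2 / 29) = ceil(0.069) = 1
Interference = 1 * 4 = 4
R_next = 2 + 4 = 6

6


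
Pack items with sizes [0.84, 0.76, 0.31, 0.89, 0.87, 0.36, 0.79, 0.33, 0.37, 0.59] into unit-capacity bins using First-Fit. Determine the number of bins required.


Place items sequentially using First-Fit:
  Item 0.84 -> new Bin 1
  Item 0.76 -> new Bin 2
  Item 0.31 -> new Bin 3
  Item 0.89 -> new Bin 4
  Item 0.87 -> new Bin 5
  Item 0.36 -> Bin 3 (now 0.67)
  Item 0.79 -> new Bin 6
  Item 0.33 -> Bin 3 (now 1.0)
  Item 0.37 -> new Bin 7
  Item 0.59 -> Bin 7 (now 0.96)
Total bins used = 7

7


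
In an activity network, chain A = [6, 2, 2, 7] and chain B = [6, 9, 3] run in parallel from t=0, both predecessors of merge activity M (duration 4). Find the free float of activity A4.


ES(A4) = sum of predecessors on chain A = 10
EF(A4) = ES + duration = 10 + 7 = 17
Successor of A4 is M. ES(M) = max(sum(A), sum(B)) = max(17, 18) = 18
Free float = ES(successor) - EF(current) = 18 - 17 = 1

1


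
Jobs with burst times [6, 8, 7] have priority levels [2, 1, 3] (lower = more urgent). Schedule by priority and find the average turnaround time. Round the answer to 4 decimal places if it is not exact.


Sort by priority (ascending = highest first):
Order: [(1, 8), (2, 6), (3, 7)]
Completion times:
  Priority 1, burst=8, C=8
  Priority 2, burst=6, C=14
  Priority 3, burst=7, C=21
Average turnaround = 43/3 = 14.3333

14.3333


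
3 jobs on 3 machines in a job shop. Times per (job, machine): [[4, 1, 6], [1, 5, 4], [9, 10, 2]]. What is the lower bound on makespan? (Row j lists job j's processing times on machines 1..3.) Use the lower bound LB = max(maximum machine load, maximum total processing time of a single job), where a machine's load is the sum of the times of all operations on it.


Machine loads:
  Machine 1: 4 + 1 + 9 = 14
  Machine 2: 1 + 5 + 10 = 16
  Machine 3: 6 + 4 + 2 = 12
Max machine load = 16
Job totals:
  Job 1: 11
  Job 2: 10
  Job 3: 21
Max job total = 21
Lower bound = max(16, 21) = 21

21


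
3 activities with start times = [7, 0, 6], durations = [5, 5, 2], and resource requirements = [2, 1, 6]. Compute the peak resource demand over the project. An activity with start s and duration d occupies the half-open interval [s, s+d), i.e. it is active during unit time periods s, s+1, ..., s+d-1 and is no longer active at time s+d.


Each activity i is active on [start_i, start_i + duration_i).
Compute total resource usage per time slot:
  t=0: active resources = [1], total = 1
  t=1: active resources = [1], total = 1
  t=2: active resources = [1], total = 1
  t=3: active resources = [1], total = 1
  t=4: active resources = [1], total = 1
  t=5: active resources = [], total = 0
  t=6: active resources = [6], total = 6
  t=7: active resources = [2, 6], total = 8
  t=8: active resources = [2], total = 2
  t=9: active resources = [2], total = 2
  t=10: active resources = [2], total = 2
  t=11: active resources = [2], total = 2
Peak resource demand = 8

8
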